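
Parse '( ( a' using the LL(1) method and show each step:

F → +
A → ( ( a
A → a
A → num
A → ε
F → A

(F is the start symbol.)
LL(1) parsing maintains a stack (initially the start symbol over $) and the input. At each step: if the stack top is a terminal, match it against the current input token; if it is a non-terminal N, replace it with the RHS of M[N, lookahead] (the unique production whose predict set contains the lookahead).

Stack is shown with the top on the left.

Stack    Input    Action
------------------------
F $      ( ( a $  output F → A
A $      ( ( a $  output A → ( ( a
( ( a $  ( ( a $  match '('
( a $    ( a $    match '('
a $      a $      match 'a'
$        $        accept

The string is accepted.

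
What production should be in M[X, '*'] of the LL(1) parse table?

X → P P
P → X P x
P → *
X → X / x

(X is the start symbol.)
To find M[X, '*'], we find productions for X where '*' is in the predict set (PREDICT(N → α) = (FIRST(α) \ {ε}) ∪ (FOLLOW(N) if α ⇒* ε)).

Relevant sets:
  FIRST(P) = { '*' }
  FIRST(X) = { '*' }

X → P P: PREDICT = { '*' }
  '*' is in predict set, so this production goes in M[X, '*']
X → X / x: PREDICT = { '*' }
  '*' is in predict set, so this production goes in M[X, '*']

M[X, '*'] = X → P P, X → X / x  (a multiply-defined cell — the grammar is not LL(1))

Answer: X → P P, X → X / x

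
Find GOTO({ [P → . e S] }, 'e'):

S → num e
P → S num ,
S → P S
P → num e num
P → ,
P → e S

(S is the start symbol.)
{ [P → . ,], [P → . S num ,], [P → . e S], [P → . num e num], [P → e . S], [S → . P S], [S → . num e] }

GOTO(I, 'e') = CLOSURE({ [A → αX.β] : [A → α.Xβ] ∈ I, X = 'e' })

Items with dot before 'e', with the dot advanced:
  [P → . e S] → [P → e . S]
Closure of the advanced items:
  [P → e . S] has the dot before S: add [S → . num e], [S → . P S]
  [S → . P S] has the dot before P: add [P → . S num ,], [P → . num e num], [P → . ,], [P → . e S]

GOTO = { [P → . ,], [P → . S num ,], [P → . e S], [P → . num e num], [P → e . S], [S → . P S], [S → . num e] }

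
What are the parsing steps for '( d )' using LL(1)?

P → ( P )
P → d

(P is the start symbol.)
Stack is shown with the top on the left.

Stack    Input    Action
------------------------
P $      ( d ) $  output P → ( P )
( P ) $  ( d ) $  match '('
P ) $    d ) $    output P → d
d ) $    d ) $    match 'd'
) $      ) $      match ')'
$        $        accept

The string is accepted.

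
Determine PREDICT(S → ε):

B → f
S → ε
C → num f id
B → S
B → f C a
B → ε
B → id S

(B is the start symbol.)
PREDICT(S → ε) = (FIRST(RHS) \ {ε}) ∪ (FOLLOW(S) if ε ∈ FIRST(RHS), i.e. RHS ⇒* ε)
The right-hand side is ε (FIRST(ε) = { ε }), so the predict set is FOLLOW(S) = { $ }
PREDICT(S → ε) = { $ }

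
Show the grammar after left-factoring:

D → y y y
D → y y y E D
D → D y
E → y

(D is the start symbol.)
Left-factoring transforms A → αβ₁ | αβ₂ into A → αA' and A' → β₁ | β₂
(α is the longest common prefix among the alternatives). Repeat until
no nonterminal has two alternatives with a common prefix.

Round 1: D has alternatives sharing prefix 'y y y'. Introduce D': D → y y y D'
  Add: D' → ε
  Add: D' → E D

No remaining common prefixes — done.

Resulting grammar:
D → y y y D'
D' → ε
D' → E D
D → D y
E → y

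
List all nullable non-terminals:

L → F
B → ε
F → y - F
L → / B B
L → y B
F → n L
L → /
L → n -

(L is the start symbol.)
{ 'B' }

A non-terminal is nullable if it can derive ε (the empty string): either it has an ε-production, or it has a production whose right-hand side consists entirely of nullable non-terminals.

ε-productions: B → ε
So B is immediately nullable.
No further non-terminal can be added: every production for the remaining non-terminals contains a terminal or a non-nullable non-terminal.
Nullable = { 'B' }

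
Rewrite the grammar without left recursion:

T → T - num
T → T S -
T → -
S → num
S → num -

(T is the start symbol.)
T is directly left-recursive. The standard transformation for
  A → A α₁ | ... | A α_m | β₁ | ... | β_n
is
  A  → β₁ A' | ... | β_n A'
  A' → α₁ A' | ... | α_m A' | ε

T → - becomes T → - T'
T → T - num becomes T' → - num T'
T → T S - becomes T' → S - T'
Add T' → ε

Productions for other non-terminals are unchanged:
  S → num
  S → num -

Resulting grammar:
T → - T'
T' → - num T'
T' → S - T'
T' → ε
S → num
S → num -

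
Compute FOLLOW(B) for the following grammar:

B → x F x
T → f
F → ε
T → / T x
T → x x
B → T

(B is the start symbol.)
To compute FOLLOW(B), find every occurrence of B on a right-hand side N → α B β: add FIRST(β) \ {ε}, and if β is empty or nullable also add FOLLOW(N). Iterate to a fixed point.

B is the start symbol, so $ ∈ FOLLOW(B).
B does not occur on any right-hand side.

Taking the union: FOLLOW(B) = { $ }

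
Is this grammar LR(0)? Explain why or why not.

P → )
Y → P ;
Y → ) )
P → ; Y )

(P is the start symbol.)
No. Shift-reduce conflict between [P → ) .] and [Y → ) . )]

A grammar is LR(0) if no state in the canonical LR(0) collection has:
  - both a shift item (dot before a terminal) and a complete item (shift-reduce conflict), or
  - two or more complete items (reduce-reduce conflict; the accept item [P' → P .] counts as a complete item here).

Augment with P' → P and build the canonical LR(0) collection (I0 = CLOSURE({[P' → . P]}), then GOTO on every symbol after a dot until no new states appear). It has 10 states:
  I0: { [P → . )], [P → . ; Y )], [P' → . P] }  — shift
  I1: { [P → ) .] }  — reduce
  I2: { [P → . )], [P → . ; Y )], [P → ; . Y )], [Y → . ) )], [Y → . P ;] }  — shift
  I3: { [P' → P .] }  — accept
  I4: { [P → ) .], [Y → ) . )] }  — shift, reduce
  I5: { [Y → P . ;] }  — shift
  I6: { [P → ; Y . )] }  — shift
  I7: { [P → ; Y ) .] }  — reduce
  I8: { [Y → P ; .] }  — reduce
  I9: { [Y → ) ) .] }  — reduce

Conflict in state I4:
  Shift-reduce conflict between [P → ) .] and [Y → ) . )]
So the grammar is NOT LR(0).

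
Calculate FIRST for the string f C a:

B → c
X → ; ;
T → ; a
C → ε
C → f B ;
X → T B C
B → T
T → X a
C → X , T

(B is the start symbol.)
To compute FIRST(f C a), process the symbols left to right:
Symbol f is a terminal. Add 'f' and stop.
FIRST(f C a) = { 'f' }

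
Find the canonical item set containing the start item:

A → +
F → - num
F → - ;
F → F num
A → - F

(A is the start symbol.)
First, augment the grammar with A' → A
I₀ = CLOSURE({ [A' → . A] }):
  [A' → . A] has the dot before A: add [A → . +], [A → . - F]
No further items can be added.

I₀ = { [A → . +], [A → . - F], [A' → . A] }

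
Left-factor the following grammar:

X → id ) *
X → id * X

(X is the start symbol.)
X → id X'
X' → ) *
X' → * X

Left-factoring transforms A → αβ₁ | αβ₂ into A → αA' and A' → β₁ | β₂
(α is the longest common prefix among the alternatives). Repeat until
no nonterminal has two alternatives with a common prefix.

Round 1: X has alternatives sharing prefix 'id'. Introduce X': X → id X'
  Add: X' → ) *
  Add: X' → * X

No remaining common prefixes — done.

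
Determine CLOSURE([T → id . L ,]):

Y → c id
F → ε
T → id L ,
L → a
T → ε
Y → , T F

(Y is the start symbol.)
{ [L → . a], [T → id . L ,] }

To compute CLOSURE, for each item [A → α.Bβ] where B is a non-terminal, add [B → .γ] for all productions B → γ; repeat for the newly added items until nothing changes.

Start with: [T → id . L ,]
  [T → id . L ,] has the dot before L: add [L → . a]
No further items can be added.

CLOSURE = { [L → . a], [T → id . L ,] }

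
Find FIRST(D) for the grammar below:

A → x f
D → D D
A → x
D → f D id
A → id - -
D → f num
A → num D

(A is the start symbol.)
To compute FIRST(D), examine every production with D on the left-hand side, reading each right-hand side left to right until a non-nullable symbol is reached.

From D → D D:
  - D is the symbol being defined: contributes nothing new
    D is not nullable, so stop
From D → f D id:
  - f is a terminal: add 'f' and stop
From D → f num:
  - f is a terminal: add 'f' and stop

Collecting: FIRST(D) = { 'f' }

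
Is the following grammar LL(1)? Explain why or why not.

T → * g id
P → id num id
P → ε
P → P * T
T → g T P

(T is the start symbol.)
Relevant sets:
  FIRST(P) = { '*', 'id', ε }
  FOLLOW(P) = { $, '*', 'id' }

For T:
  PREDICT(T → '*' g id) = { '*' }
  PREDICT(T → g T P) = { 'g' }
For P:
  PREDICT(P → id num id) = { 'id' }
  PREDICT(P → ε) = { $, '*', 'id' }
  PREDICT(P → P '*' T) = { '*', 'id' }

Conflict found: Predict set conflict for P: { 'id' }
The grammar is NOT LL(1).

Answer: No. Predict set conflict for P: { 'id' }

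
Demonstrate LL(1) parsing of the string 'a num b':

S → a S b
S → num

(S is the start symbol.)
LL(1) parsing maintains a stack (initially the start symbol over $) and the input. At each step: if the stack top is a terminal, match it against the current input token; if it is a non-terminal N, replace it with the RHS of M[N, lookahead] (the unique production whose predict set contains the lookahead).

Stack is shown with the top on the left.

Stack    Input      Action
--------------------------
S $      a num b $  output S → a S b
a S b $  a num b $  match 'a'
S b $    num b $    output S → num
num b $  num b $    match 'num'
b $      b $        match 'b'
$        $          accept

The string is accepted.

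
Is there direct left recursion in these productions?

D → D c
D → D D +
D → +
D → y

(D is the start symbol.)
Direct left recursion occurs when N → N α for some non-terminal N (the right-hand side begins with the left-hand side itself).

D → D c: LEFT RECURSIVE (starts with D)
D → D D +: LEFT RECURSIVE (starts with D)
D → +: starts with '+'
D → y: starts with y

The grammar has direct left recursion on: D.

Answer: Yes, D is left-recursive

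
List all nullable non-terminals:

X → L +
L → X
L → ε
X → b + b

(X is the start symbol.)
{ 'L' }

A non-terminal is nullable if it can derive ε (the empty string): either it has an ε-production, or it has a production whose right-hand side consists entirely of nullable non-terminals.

ε-productions: L → ε
So L is immediately nullable.
No further non-terminal can be added: every production for the remaining non-terminals contains a terminal or a non-nullable non-terminal.
Nullable = { 'L' }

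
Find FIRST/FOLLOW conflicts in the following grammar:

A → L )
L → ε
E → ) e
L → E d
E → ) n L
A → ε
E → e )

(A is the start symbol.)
Yes. L → E d with FOLLOW(L) on { ')' }

A FIRST/FOLLOW conflict occurs when a non-terminal N has a nullable alternative N → β (β ⇒* ε) and another alternative N → α with FIRST(α) ∩ FOLLOW(N) ≠ ∅: on such a lookahead the parser cannot decide between expanding α and letting N vanish via β.

Nullable non-terminals: A, L.
FIRST sets used below: FIRST(L) = { ')', 'e', ε }, FIRST(E) = { ')', 'e' }

A: nullable alternative(s) A → ε; FOLLOW(A) = { $ }
  A → L ): FIRST \ {ε} = { ')', 'e' } — disjoint from FOLLOW(A)
  A → ε: FIRST \ {ε} = { } — this is the only nullable alternative, skip

L: nullable alternative(s) L → ε; FOLLOW(L) = { ')', 'd' }
  L → ε: FIRST \ {ε} = { } — this is the only nullable alternative, skip
  L → E d: FIRST \ {ε} = { ')', 'e' } — overlaps FOLLOW(L) on { ')' }: CONFLICT

E has no nullable alternative, so no FIRST/FOLLOW check is needed there.

So the grammar has 1 FIRST/FOLLOW conflict (marked CONFLICT above).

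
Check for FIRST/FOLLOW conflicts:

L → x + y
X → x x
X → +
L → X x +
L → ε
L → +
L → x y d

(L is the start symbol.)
A FIRST/FOLLOW conflict occurs when a non-terminal N has a nullable alternative N → β (β ⇒* ε) and another alternative N → α with FIRST(α) ∩ FOLLOW(N) ≠ ∅: on such a lookahead the parser cannot decide between expanding α and letting N vanish via β.

Nullable non-terminals: L.
FIRST sets used below: FIRST(X) = { '+', 'x' }

L: nullable alternative(s) L → ε; FOLLOW(L) = { $ }
  L → x + y: FIRST \ {ε} = { 'x' } — disjoint from FOLLOW(L)
  L → X x +: FIRST \ {ε} = { '+', 'x' } — disjoint from FOLLOW(L)
  L → ε: FIRST \ {ε} = { } — this is the only nullable alternative, skip
  L → +: FIRST \ {ε} = { '+' } — disjoint from FOLLOW(L)
  L → x y d: FIRST \ {ε} = { 'x' } — disjoint from FOLLOW(L)

X has no nullable alternative, so no FIRST/FOLLOW check is needed there.

No FIRST/FOLLOW conflicts found.

Answer: No FIRST/FOLLOW conflicts.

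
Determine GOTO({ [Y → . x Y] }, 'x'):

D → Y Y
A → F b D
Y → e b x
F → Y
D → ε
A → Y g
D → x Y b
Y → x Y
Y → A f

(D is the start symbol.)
{ [A → . F b D], [A → . Y g], [F → . Y], [Y → . A f], [Y → . e b x], [Y → . x Y], [Y → x . Y] }

GOTO(I, 'x') = CLOSURE({ [A → αX.β] : [A → α.Xβ] ∈ I, X = 'x' })

Items with dot before 'x', with the dot advanced:
  [Y → . x Y] → [Y → x . Y]
Closure of the advanced items:
  [Y → x . Y] has the dot before Y: add [Y → . e b x], [Y → . x Y], [Y → . A f]
  [Y → . A f] has the dot before A: add [A → . F b D], [A → . Y g]
  [A → . F b D] has the dot before F: add [F → . Y]

GOTO = { [A → . F b D], [A → . Y g], [F → . Y], [Y → . A f], [Y → . e b x], [Y → . x Y], [Y → x . Y] }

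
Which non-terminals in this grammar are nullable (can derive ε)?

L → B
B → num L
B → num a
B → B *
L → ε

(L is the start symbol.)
{ 'L' }

A non-terminal is nullable if it can derive ε (the empty string): either it has an ε-production, or it has a production whose right-hand side consists entirely of nullable non-terminals.

ε-productions: L → ε
So L is immediately nullable.
No further non-terminal can be added: every production for the remaining non-terminals contains a terminal or a non-nullable non-terminal.
Nullable = { 'L' }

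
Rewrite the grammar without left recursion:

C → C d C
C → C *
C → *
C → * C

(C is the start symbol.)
C → * C'
C → * C C'
C' → d C C'
C' → * C'
C' → ε

C is directly left-recursive. The standard transformation for
  A → A α₁ | ... | A α_m | β₁ | ... | β_n
is
  A  → β₁ A' | ... | β_n A'
  A' → α₁ A' | ... | α_m A' | ε

C → * becomes C → * C'
C → * C becomes C → * C C'
C → C d C becomes C' → d C C'
C → C * becomes C' → * C'
Add C' → ε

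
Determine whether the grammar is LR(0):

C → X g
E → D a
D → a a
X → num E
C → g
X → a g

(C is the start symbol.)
Yes, the grammar is LR(0)

Augment with C' → C and build the canonical LR(0) collection (I0 = CLOSURE({[C' → . C]}), then GOTO on every symbol after a dot until no new states appear). It has 13 states:
  I0: { [C → . X g], [C → . g], [C' → . C], [X → . a g], [X → . num E] }  — shift
  I1: { [C' → C .] }  — accept
  I2: { [C → X . g] }  — shift
  I3: { [X → a . g] }  — shift
  I4: { [C → g .] }  — reduce
  I5: { [D → . a a], [E → . D a], [X → num . E] }  — shift
  I6: { [E → D . a] }  — shift
  I7: { [X → num E .] }  — reduce
  I8: { [D → a . a] }  — shift
  I9: { [D → a a .] }  — reduce
  I10: { [E → D a .] }  — reduce
  I11: { [X → a g .] }  — reduce
  I12: { [C → X g .] }  — reduce

Every state is either a pure shift/goto state or contains exactly one complete item and nothing to shift — no conflicts. The grammar is LR(0).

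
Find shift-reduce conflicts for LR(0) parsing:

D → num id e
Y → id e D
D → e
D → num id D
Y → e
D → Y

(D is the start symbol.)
A shift-reduce conflict occurs when an LR(0) state has both:
  - a complete (reduce) item [A → α .] (dot at the end), and
  - a shift item [B → β . c γ] (dot before a terminal).

Augment with D' → D and build the canonical LR(0) collection (I0 = CLOSURE({[D' → . D]}), then GOTO on every symbol after a dot until no new states appear). It has 11 states:
  I0: { [D → . Y], [D → . e], [D → . num id D], [D → . num id e], [D' → . D], [Y → . e], [Y → . id e D] }  — shift
  I1: { [D' → D .] }  — accept
  I2: { [D → Y .] }  — reduce
  I3: { [D → e .], [Y → e .] }  — 2 reduces
  I4: { [Y → id . e D] }  — shift
  I5: { [D → num . id D], [D → num . id e] }  — shift
  I6: { [D → . Y], [D → . e], [D → . num id D], [D → . num id e], [D → num id . D], [D → num id . e], [Y → . e], [Y → . id e D] }  — shift
  I7: { [D → num id D .] }  — reduce
  I8: { [D → e .], [D → num id e .], [Y → e .] }  — 3 reduces
  I9: { [D → . Y], [D → . e], [D → . num id D], [D → . num id e], [Y → . e], [Y → . id e D], [Y → id e . D] }  — shift
  I10: { [Y → id e D .] }  — reduce

No state contains both a complete item and a shift item.

Answer: No shift-reduce conflicts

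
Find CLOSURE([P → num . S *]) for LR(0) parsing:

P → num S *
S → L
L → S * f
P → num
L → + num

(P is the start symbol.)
Start with: [P → num . S *]
  [P → num . S *] has the dot before S: add [S → . L]
  [S → . L] has the dot before L: add [L → . S * f], [L → . + num]
No further items can be added.

CLOSURE = { [L → . + num], [L → . S * f], [P → num . S *], [S → . L] }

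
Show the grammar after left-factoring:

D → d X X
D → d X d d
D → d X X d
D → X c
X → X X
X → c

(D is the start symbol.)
Left-factoring transforms A → αβ₁ | αβ₂ into A → αA' and A' → β₁ | β₂
(α is the longest common prefix among the alternatives). Repeat until
no nonterminal has two alternatives with a common prefix.

Round 1: D has alternatives sharing prefix 'd X'. Introduce D': D → d X D'
  Add: D' → X
  Add: D' → d d
  Add: D' → X d

Round 2: D' has alternatives sharing prefix 'X'. Introduce D'': D' → X D''
  Add: D'' → ε
  Add: D'' → d

No remaining common prefixes — done.

Resulting grammar:
D → d X D'
D' → X D''
D'' → ε
D'' → d
D' → d d
D → X c
X → X X
X → c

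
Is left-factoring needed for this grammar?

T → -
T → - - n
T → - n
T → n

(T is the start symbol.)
Left-factoring is needed when two productions for the same non-terminal
share a common prefix on the right-hand side.

Productions for T:
  T → -
  T → - - n
  T → - n
  T → n

Found common prefix '-' in productions for T

Answer: Yes, T has productions with common prefix '-'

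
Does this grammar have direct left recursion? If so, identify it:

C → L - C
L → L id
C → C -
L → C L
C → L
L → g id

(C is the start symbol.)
Direct left recursion occurs when N → N α for some non-terminal N (the right-hand side begins with the left-hand side itself).

C → L - C: starts with L
L → L id: LEFT RECURSIVE (starts with L)
C → C -: LEFT RECURSIVE (starts with C)
L → C L: starts with C
C → L: starts with L
L → g id: starts with g

The grammar has direct left recursion on: L, C.

Answer: Yes, L, C are left-recursive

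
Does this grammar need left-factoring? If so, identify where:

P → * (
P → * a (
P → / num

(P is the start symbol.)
Yes, P has productions with common prefix '*'

Left-factoring is needed when two productions for the same non-terminal
share a common prefix on the right-hand side.

Productions for P:
  P → * (
  P → * a (
  P → / num

Found common prefix '*' in productions for P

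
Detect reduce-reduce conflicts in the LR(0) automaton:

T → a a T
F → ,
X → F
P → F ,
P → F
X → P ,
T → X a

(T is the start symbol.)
A reduce-reduce conflict occurs when an LR(0) state has two complete items [A → α .] and [B → β .] — both call for a reduction, and with no lookahead the parser cannot choose between them.

Augment with T' → T and build the canonical LR(0) collection (I0 = CLOSURE({[T' → . T]}), then GOTO on every symbol after a dot until no new states appear). It has 12 states:
  I0: { [F → . ,], [P → . F ,], [P → . F], [T → . X a], [T → . a a T], [T' → . T], [X → . F], [X → . P ,] }  — shift
  I1: { [F → , .] }  — reduce
  I2: { [P → F . ,], [P → F .], [X → F .] }  — shift, 2 reduces
  I3: { [X → P . ,] }  — shift
  I4: { [T' → T .] }  — accept
  I5: { [T → X . a] }  — shift
  I6: { [T → a . a T] }  — shift
  I7: { [F → . ,], [P → . F ,], [P → . F], [T → . X a], [T → . a a T], [T → a a . T], [X → . F], [X → . P ,] }  — shift
  I8: { [T → a a T .] }  — reduce
  I9: { [T → X a .] }  — reduce
  I10: { [X → P , .] }  — reduce
  I11: { [P → F , .] }  — reduce

I2 contains complete items [P → F .], [X → F .] — reduce-reduce conflict.

Answer: Yes — I2: [P → F .] vs [X → F .]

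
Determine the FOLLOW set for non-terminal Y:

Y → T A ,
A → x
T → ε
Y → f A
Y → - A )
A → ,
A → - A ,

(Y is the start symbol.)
To compute FOLLOW(Y), find every occurrence of Y on a right-hand side N → α Y β: add FIRST(β) \ {ε}, and if β is empty or nullable also add FOLLOW(N). Iterate to a fixed point.

Y is the start symbol, so $ ∈ FOLLOW(Y).
Y does not occur on any right-hand side.

Taking the union: FOLLOW(Y) = { $ }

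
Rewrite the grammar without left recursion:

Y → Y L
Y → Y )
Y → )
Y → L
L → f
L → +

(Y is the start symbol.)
Y → ) Y'
Y → L Y'
Y' → L Y'
Y' → ) Y'
Y' → ε
L → f
L → +

Y is directly left-recursive. The standard transformation for
  A → A α₁ | ... | A α_m | β₁ | ... | β_n
is
  A  → β₁ A' | ... | β_n A'
  A' → α₁ A' | ... | α_m A' | ε

Y → ) becomes Y → ) Y'
Y → L becomes Y → L Y'
Y → Y L becomes Y' → L Y'
Y → Y ) becomes Y' → ) Y'
Add Y' → ε

Productions for other non-terminals are unchanged:
  L → f
  L → +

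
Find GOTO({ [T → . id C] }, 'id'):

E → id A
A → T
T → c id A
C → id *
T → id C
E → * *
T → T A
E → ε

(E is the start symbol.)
{ [C → . id *], [T → id . C] }

GOTO(I, 'id') = CLOSURE({ [A → αX.β] : [A → α.Xβ] ∈ I, X = 'id' })

Items with dot before 'id', with the dot advanced:
  [T → . id C] → [T → id . C]
Closure of the advanced items:
  [T → id . C] has the dot before C: add [C → . id *]

GOTO = { [C → . id *], [T → id . C] }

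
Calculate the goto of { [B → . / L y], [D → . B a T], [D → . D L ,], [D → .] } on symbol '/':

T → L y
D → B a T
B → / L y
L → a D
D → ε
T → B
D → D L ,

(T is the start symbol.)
GOTO(I, '/') = CLOSURE({ [A → αX.β] : [A → α.Xβ] ∈ I, X = '/' })

Items with dot before '/', with the dot advanced:
  [B → . / L y] → [B → / . L y]
Closure of the advanced items:
  [B → / . L y] has the dot before L: add [L → . a D]

GOTO = { [B → / . L y], [L → . a D] }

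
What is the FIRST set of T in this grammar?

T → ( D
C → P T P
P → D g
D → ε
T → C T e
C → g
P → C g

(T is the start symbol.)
{ '(', 'g' }

FIRST sets of the other non-terminals involved (by the same procedure, iterated to a fixed point):
  FIRST(C) = { 'g' }

From T → ( D:
  - '(' is a terminal: add '(' and stop
From T → C T e:
  - C is a non-terminal: add FIRST(C) \ {ε} = { 'g' }
    C is not nullable, so stop

Collecting: FIRST(T) = { '(', 'g' }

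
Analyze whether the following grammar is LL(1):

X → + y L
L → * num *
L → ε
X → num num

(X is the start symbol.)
Yes, the grammar is LL(1).

A grammar is LL(1) if for each non-terminal N with multiple productions, the predict sets of those productions are pairwise disjoint, where PREDICT(N → α) = (FIRST(α) \ {ε}) ∪ (FOLLOW(N) if α ⇒* ε).

Relevant sets:
  FOLLOW(L) = { $ }

For X:
  PREDICT(X → '+' y L) = { '+' }
  PREDICT(X → num num) = { 'num' }
For L:
  PREDICT(L → '*' num '*') = { '*' }
  PREDICT(L → ε) = { $ }

All predict sets are disjoint. The grammar IS LL(1).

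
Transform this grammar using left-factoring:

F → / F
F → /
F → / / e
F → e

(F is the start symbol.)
Left-factoring transforms A → αβ₁ | αβ₂ into A → αA' and A' → β₁ | β₂
(α is the longest common prefix among the alternatives). Repeat until
no nonterminal has two alternatives with a common prefix.

Round 1: F has alternatives sharing prefix '/'. Introduce F': F → / F'
  Add: F' → F
  Add: F' → ε
  Add: F' → / e

No remaining common prefixes — done.

Resulting grammar:
F → / F'
F' → F
F' → ε
F' → / e
F → e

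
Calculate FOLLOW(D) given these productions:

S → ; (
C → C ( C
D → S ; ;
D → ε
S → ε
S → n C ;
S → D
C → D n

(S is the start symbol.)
{ $, ';', 'n' }

To compute FOLLOW(D), find every occurrence of D on a right-hand side N → α D β: add FIRST(β) \ {ε}, and if β is empty or nullable also add FOLLOW(N). Iterate to a fixed point.

In S → D: D is at the end, add FOLLOW(S)
In C → D n: D is followed by n, add FIRST(n) \ {ε} = { 'n' }

The FOLLOW sets referred to above (computed the same way, to a fixed point):
  FOLLOW(S) = { $, ';' }

Taking the union: FOLLOW(D) = { $, ';', 'n' }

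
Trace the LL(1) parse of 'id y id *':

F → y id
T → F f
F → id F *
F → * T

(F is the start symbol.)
LL(1) parsing maintains a stack (initially the start symbol over $) and the input. At each step: if the stack top is a terminal, match it against the current input token; if it is a non-terminal N, replace it with the RHS of M[N, lookahead] (the unique production whose predict set contains the lookahead).

Stack is shown with the top on the left.

Stack     Input        Action
-----------------------------
F $       id y id * $  output F → id F *
id F * $  id y id * $  match 'id'
F * $     y id * $     output F → y id
y id * $  y id * $     match 'y'
id * $    id * $       match 'id'
* $       * $          match '*'
$         $            accept

The string is accepted.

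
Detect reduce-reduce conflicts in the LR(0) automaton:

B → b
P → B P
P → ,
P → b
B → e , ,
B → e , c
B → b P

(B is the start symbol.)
A reduce-reduce conflict occurs when an LR(0) state has two complete items [A → α .] and [B → β .] — both call for a reduction, and with no lookahead the parser cannot choose between them.

Augment with B' → B and build the canonical LR(0) collection (I0 = CLOSURE({[B' → . B]}), then GOTO on every symbol after a dot until no new states appear). It has 12 states:
  I0: { [B → . b P], [B → . b], [B → . e , ,], [B → . e , c], [B' → . B] }  — shift
  I1: { [B' → B .] }  — accept
  I2: { [B → . b P], [B → . b], [B → . e , ,], [B → . e , c], [B → b . P], [B → b .], [P → . ,], [P → . B P], [P → . b] }  — shift, reduce
  I3: { [B → e . , ,], [B → e . , c] }  — shift
  I4: { [B → e , . ,], [B → e , . c] }  — shift
  I5: { [B → e , , .] }  — reduce
  I6: { [B → e , c .] }  — reduce
  I7: { [P → , .] }  — reduce
  I8: { [B → . b P], [B → . b], [B → . e , ,], [B → . e , c], [P → . ,], [P → . B P], [P → . b], [P → B . P] }  — shift
  I9: { [B → b P .] }  — reduce
  I10: { [B → . b P], [B → . b], [B → . e , ,], [B → . e , c], [B → b . P], [B → b .], [P → . ,], [P → . B P], [P → . b], [P → b .] }  — shift, 2 reduces
  I11: { [P → B P .] }  — reduce

I10 contains complete items [B → b .], [P → b .] — reduce-reduce conflict.

Answer: Yes — I10: [B → b .] vs [P → b .]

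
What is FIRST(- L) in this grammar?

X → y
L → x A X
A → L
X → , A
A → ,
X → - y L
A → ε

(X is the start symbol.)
To compute FIRST(- L), process the symbols left to right:
Symbol - is a terminal. Add '-' and stop.
FIRST(- L) = { '-' }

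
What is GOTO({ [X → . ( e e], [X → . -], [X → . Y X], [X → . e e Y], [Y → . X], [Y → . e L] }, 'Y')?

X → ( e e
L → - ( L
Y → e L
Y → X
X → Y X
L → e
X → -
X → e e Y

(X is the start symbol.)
GOTO(I, 'Y') = CLOSURE({ [A → αX.β] : [A → α.Xβ] ∈ I, X = 'Y' })

Items with dot before 'Y', with the dot advanced:
  [X → . Y X] → [X → Y . X]
Closure of the advanced items:
  [X → Y . X] has the dot before X: add [X → . ( e e], [X → . Y X], [X → . -], [X → . e e Y]
  [X → . Y X] has the dot before Y: add [Y → . e L], [Y → . X]

GOTO = { [X → . ( e e], [X → . -], [X → . Y X], [X → . e e Y], [X → Y . X], [Y → . X], [Y → . e L] }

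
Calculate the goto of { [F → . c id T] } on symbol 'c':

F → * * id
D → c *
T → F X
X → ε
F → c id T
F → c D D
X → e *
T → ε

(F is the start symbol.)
GOTO(I, 'c') = CLOSURE({ [A → αX.β] : [A → α.Xβ] ∈ I, X = 'c' })

Items with dot before 'c', with the dot advanced:
  [F → . c id T] → [F → c . id T]
Closure adds nothing (no advanced item has the dot before a non-terminal).

GOTO = { [F → c . id T] }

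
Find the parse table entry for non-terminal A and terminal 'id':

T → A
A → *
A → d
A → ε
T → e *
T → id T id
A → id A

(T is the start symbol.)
To find M[A, 'id'], we find productions for A where 'id' is in the predict set (PREDICT(N → α) = (FIRST(α) \ {ε}) ∪ (FOLLOW(N) if α ⇒* ε)).

Relevant sets:
  FOLLOW(A) = { $, 'id' }

A → *: PREDICT = { '*' }
A → d: PREDICT = { 'd' }
A → ε: PREDICT = { $, 'id' }
  'id' is in predict set, so this production goes in M[A, 'id']
A → id A: PREDICT = { 'id' }
  'id' is in predict set, so this production goes in M[A, 'id']

M[A, 'id'] = A → ε, A → id A  (a multiply-defined cell — the grammar is not LL(1))

Answer: A → ε, A → id A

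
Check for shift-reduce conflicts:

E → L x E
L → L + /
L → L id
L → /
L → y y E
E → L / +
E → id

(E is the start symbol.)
Augment with E' → E and build the canonical LR(0) collection (I0 = CLOSURE({[E' → . E]}), then GOTO on every symbol after a dot until no new states appear). It has 15 states:
  I0: { [E → . L / +], [E → . L x E], [E → . id], [E' → . E], [L → . /], [L → . L + /], [L → . L id], [L → . y y E] }  — shift
  I1: { [L → / .] }  — reduce
  I2: { [E' → E .] }  — accept
  I3: { [E → L . / +], [E → L . x E], [L → L . + /], [L → L . id] }  — shift
  I4: { [E → id .] }  — reduce
  I5: { [L → y . y E] }  — shift
  I6: { [E → . L / +], [E → . L x E], [E → . id], [L → . /], [L → . L + /], [L → . L id], [L → . y y E], [L → y y . E] }  — shift
  I7: { [L → y y E .] }  — reduce
  I8: { [L → L + . /] }  — shift
  I9: { [E → L / . +] }  — shift
  I10: { [L → L id .] }  — reduce
  I11: { [E → . L / +], [E → . L x E], [E → . id], [E → L x . E], [L → . /], [L → . L + /], [L → . L id], [L → . y y E] }  — shift
  I12: { [E → L x E .] }  — reduce
  I13: { [E → L / + .] }  — reduce
  I14: { [L → L + / .] }  — reduce

No state contains both a complete item and a shift item.

Answer: No shift-reduce conflicts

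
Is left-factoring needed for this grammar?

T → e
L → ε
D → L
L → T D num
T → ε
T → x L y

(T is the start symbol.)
Left-factoring is needed when two productions for the same non-terminal
share a common prefix on the right-hand side.

Productions for T:
  T → e
  T → ε
  T → x L y
Productions for L:
  L → ε
  L → T D num

No common prefixes found.

Answer: No, left-factoring is not needed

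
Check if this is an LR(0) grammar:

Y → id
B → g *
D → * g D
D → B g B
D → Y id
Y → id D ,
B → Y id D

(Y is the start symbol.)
A grammar is LR(0) if no state in the canonical LR(0) collection has:
  - both a shift item (dot before a terminal) and a complete item (shift-reduce conflict), or
  - two or more complete items (reduce-reduce conflict; the accept item [Y' → Y .] counts as a complete item here).

Augment with Y' → Y and build the canonical LR(0) collection (I0 = CLOSURE({[Y' → . Y]}), then GOTO on every symbol after a dot until no new states appear). It has 18 states:
  I0: { [Y → . id D ,], [Y → . id], [Y' → . Y] }  — shift
  I1: { [Y' → Y .] }  — accept
  I2: { [B → . Y id D], [B → . g *], [D → . * g D], [D → . B g B], [D → . Y id], [Y → . id D ,], [Y → . id], [Y → id . D ,], [Y → id .] }  — shift, reduce
  I3: { [D → * . g D] }  — shift
  I4: { [D → B . g B] }  — shift
  I5: { [Y → id D . ,] }  — shift
  I6: { [B → Y . id D], [D → Y . id] }  — shift
  I7: { [B → g . *] }  — shift
  I8: { [B → g * .] }  — reduce
  I9: { [B → . Y id D], [B → . g *], [B → Y id . D], [D → . * g D], [D → . B g B], [D → . Y id], [D → Y id .], [Y → . id D ,], [Y → . id] }  — shift, reduce
  I10: { [B → Y id D .] }  — reduce
  I11: { [Y → id D , .] }  — reduce
  I12: { [B → . Y id D], [B → . g *], [D → B g . B], [Y → . id D ,], [Y → . id] }  — shift
  I13: { [D → B g B .] }  — reduce
  I14: { [B → Y . id D] }  — shift
  I15: { [B → . Y id D], [B → . g *], [B → Y id . D], [D → . * g D], [D → . B g B], [D → . Y id], [Y → . id D ,], [Y → . id] }  — shift
  I16: { [B → . Y id D], [B → . g *], [D → * g . D], [D → . * g D], [D → . B g B], [D → . Y id], [Y → . id D ,], [Y → . id] }  — shift
  I17: { [D → * g D .] }  — reduce

Conflict in state I2:
  Shift-reduce conflict between [Y → id .] and [B → . g *]
So the grammar is NOT LR(0).

Answer: No. Shift-reduce conflict between [Y → id .] and [B → . g *]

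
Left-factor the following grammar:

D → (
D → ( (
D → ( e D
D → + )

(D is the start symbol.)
Left-factoring transforms A → αβ₁ | αβ₂ into A → αA' and A' → β₁ | β₂
(α is the longest common prefix among the alternatives). Repeat until
no nonterminal has two alternatives with a common prefix.

Round 1: D has alternatives sharing prefix '('. Introduce D': D → ( D'
  Add: D' → ε
  Add: D' → (
  Add: D' → e D

No remaining common prefixes — done.

Resulting grammar:
D → ( D'
D' → ε
D' → (
D' → e D
D → + )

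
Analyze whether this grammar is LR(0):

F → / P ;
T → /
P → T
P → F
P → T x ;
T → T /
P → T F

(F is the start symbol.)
No. Shift-reduce conflict between [T → / .] and [F → . / P ;]

A grammar is LR(0) if no state in the canonical LR(0) collection has:
  - both a shift item (dot before a terminal) and a complete item (shift-reduce conflict), or
  - two or more complete items (reduce-reduce conflict; the accept item [F' → F .] counts as a complete item here).

Augment with F' → F and build the canonical LR(0) collection (I0 = CLOSURE({[F' → . F]}), then GOTO on every symbol after a dot until no new states appear). It has 12 states:
  I0: { [F → . / P ;], [F' → . F] }  — shift
  I1: { [F → . / P ;], [F → / . P ;], [P → . F], [P → . T F], [P → . T x ;], [P → . T], [T → . /], [T → . T /] }  — shift
  I2: { [F' → F .] }  — accept
  I3: { [F → . / P ;], [F → / . P ;], [P → . F], [P → . T F], [P → . T x ;], [P → . T], [T → . /], [T → . T /], [T → / .] }  — shift, reduce
  I4: { [P → F .] }  — reduce
  I5: { [F → / P . ;] }  — shift
  I6: { [F → . / P ;], [P → T . F], [P → T . x ;], [P → T .], [T → T . /] }  — shift, reduce
  I7: { [F → . / P ;], [F → / . P ;], [P → . F], [P → . T F], [P → . T x ;], [P → . T], [T → . /], [T → . T /], [T → T / .] }  — shift, reduce
  I8: { [P → T F .] }  — reduce
  I9: { [P → T x . ;] }  — shift
  I10: { [P → T x ; .] }  — reduce
  I11: { [F → / P ; .] }  — reduce

Conflict in state I3:
  Shift-reduce conflict between [T → / .] and [F → . / P ;]
So the grammar is NOT LR(0).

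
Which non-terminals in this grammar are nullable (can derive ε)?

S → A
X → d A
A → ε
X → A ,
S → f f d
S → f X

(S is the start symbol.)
{ 'A', 'S' }

A non-terminal is nullable if it can derive ε (the empty string): either it has an ε-production, or it has a production whose right-hand side consists entirely of nullable non-terminals.

ε-productions: A → ε
So A is immediately nullable.
S → A: every symbol on the right is nullable, so S is nullable too.
No further non-terminal can be added: every production for the remaining non-terminals contains a terminal or a non-nullable non-terminal.
Nullable = { 'A', 'S' }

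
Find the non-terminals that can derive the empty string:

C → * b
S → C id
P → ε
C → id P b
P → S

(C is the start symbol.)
{ 'P' }

A non-terminal is nullable if it can derive ε (the empty string): either it has an ε-production, or it has a production whose right-hand side consists entirely of nullable non-terminals.

ε-productions: P → ε
So P is immediately nullable.
No further non-terminal can be added: every production for the remaining non-terminals contains a terminal or a non-nullable non-terminal.
Nullable = { 'P' }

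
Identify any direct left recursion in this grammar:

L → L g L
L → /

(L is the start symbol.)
Direct left recursion occurs when N → N α for some non-terminal N (the right-hand side begins with the left-hand side itself).

L → L g L: LEFT RECURSIVE (starts with L)
L → /: starts with '/'

The grammar has direct left recursion on: L.

Answer: Yes, L is left-recursive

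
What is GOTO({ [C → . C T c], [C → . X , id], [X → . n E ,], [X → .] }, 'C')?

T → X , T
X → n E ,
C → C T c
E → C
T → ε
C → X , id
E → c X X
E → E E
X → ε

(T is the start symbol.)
GOTO(I, 'C') = CLOSURE({ [A → αX.β] : [A → α.Xβ] ∈ I, X = 'C' })

Items with dot before 'C', with the dot advanced:
  [C → . C T c] → [C → C . T c]
Closure of the advanced items:
  [C → C . T c] has the dot before T: add [T → . X , T], [T → .]
  [T → . X , T] has the dot before X: add [X → . n E ,], [X → .]

GOTO = { [C → C . T c], [T → . X , T], [T → .], [X → . n E ,], [X → .] }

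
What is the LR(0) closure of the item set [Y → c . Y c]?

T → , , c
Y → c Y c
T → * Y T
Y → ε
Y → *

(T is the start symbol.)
{ [Y → . *], [Y → . c Y c], [Y → .], [Y → c . Y c] }

To compute CLOSURE, for each item [A → α.Bβ] where B is a non-terminal, add [B → .γ] for all productions B → γ; repeat for the newly added items until nothing changes.

Start with: [Y → c . Y c]
  [Y → c . Y c] has the dot before Y: add [Y → . c Y c], [Y → .], [Y → . *]
No further items can be added.

CLOSURE = { [Y → . *], [Y → . c Y c], [Y → .], [Y → c . Y c] }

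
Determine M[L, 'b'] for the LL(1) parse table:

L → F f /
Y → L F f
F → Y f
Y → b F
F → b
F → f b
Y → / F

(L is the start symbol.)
L → F f /

To find M[L, 'b'], we find productions for L where 'b' is in the predict set (PREDICT(N → α) = (FIRST(α) \ {ε}) ∪ (FOLLOW(N) if α ⇒* ε)).

Relevant sets:
  FIRST(F) = { '/', 'b', 'f' }

L → F f /: PREDICT = { '/', 'b', 'f' }
  'b' is in predict set, so this production goes in M[L, 'b']

M[L, 'b'] = L → F f /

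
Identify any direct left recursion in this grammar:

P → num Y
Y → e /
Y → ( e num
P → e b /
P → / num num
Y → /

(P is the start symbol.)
No direct left recursion

P → num Y: starts with num
Y → e /: starts with e
Y → ( e num: starts with '('
P → e b /: starts with e
P → / num num: starts with '/'
Y → /: starts with '/'

No direct left recursion found.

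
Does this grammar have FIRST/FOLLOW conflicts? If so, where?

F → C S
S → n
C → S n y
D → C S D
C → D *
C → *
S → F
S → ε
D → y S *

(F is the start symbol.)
A FIRST/FOLLOW conflict occurs when a non-terminal N has a nullable alternative N → β (β ⇒* ε) and another alternative N → α with FIRST(α) ∩ FOLLOW(N) ≠ ∅: on such a lookahead the parser cannot decide between expanding α and letting N vanish via β.

Nullable non-terminals: S.
FIRST sets used below: FIRST(F) = { '*', 'n', 'y' }

S: nullable alternative(s) S → ε; FOLLOW(S) = { $, '*', 'n', 'y' }
  S → n: FIRST \ {ε} = { 'n' } — overlaps FOLLOW(S) on { 'n' }: CONFLICT
  S → F: FIRST \ {ε} = { '*', 'n', 'y' } — overlaps FOLLOW(S) on { '*', 'n', 'y' }: CONFLICT
  S → ε: FIRST \ {ε} = { } — this is the only nullable alternative, skip

C, D, F have no nullable alternative, so no FIRST/FOLLOW check is needed there.

So the grammar has 2 FIRST/FOLLOW conflicts (marked CONFLICT above).

Answer: Yes. S → n with FOLLOW(S) on { 'n' }; S → F with FOLLOW(S) on { '*', 'n', 'y' }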